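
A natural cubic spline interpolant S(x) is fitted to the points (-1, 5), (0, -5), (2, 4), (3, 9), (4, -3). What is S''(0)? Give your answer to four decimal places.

Let m_i = S''(x_i). Step sizes h_i = 1, 2, 1, 1; slopes of the chords Δ_i = (y_(i+1) - y_i)/h_i = -10, 9/2, 5, -12.
  1·m_0 + 6·m_1 + 2·m_2 = 6(Δ_1 - Δ_0) = 87
  2·m_1 + 6·m_2 + 1·m_3 = 6(Δ_2 - Δ_1) = 3
  1·m_2 + 4·m_3 + 1·m_4 = 6(Δ_3 - Δ_2) = -102
Natural end conditions: m_0 = m_4 = 0.
Hence m_0 = 0, m_1 = 1773/122, m_2 = -6/61, m_3 = -1554/61, m_4 = 0.

14.5328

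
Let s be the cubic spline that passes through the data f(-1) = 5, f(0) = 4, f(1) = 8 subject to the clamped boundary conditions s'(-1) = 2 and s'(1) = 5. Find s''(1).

-3

With σ_i denoting the second derivative at x_i, h_i = 1, 1, and Δ_i = (y_(i+1) − y_i)/h_i = -1, 4:
  1·σ_0 + 4·σ_1 + 1·σ_2 = 6(Δ_1 - Δ_0) = 30
Clamped end conditions give two more equations: 2h_0·σ_0 + h_0·σ_1 = 6(Δ_0 - s'(-1)) = -18 and h_1·σ_1 + 2h_1·σ_2 = 6(s'(1) - Δ_1) = 6.
Solving the tridiagonal system: σ_0 = -15, σ_1 = 12, σ_2 = -3.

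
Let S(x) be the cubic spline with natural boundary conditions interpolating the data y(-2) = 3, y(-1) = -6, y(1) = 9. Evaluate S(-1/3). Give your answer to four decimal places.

-5.0741

With M_i denoting the second derivative at x_i, h_i = 1, 2, and Δ_i = (y_(i+1) − y_i)/h_i = -9, 15/2:
  1·M_0 + 6·M_1 + 2·M_2 = 6(Δ_1 - Δ_0) = 99
Natural end conditions: M_0 = M_2 = 0.
Hence M_0 = 0, M_1 = 33/2, M_2 = 0.
On [-1, 1], S(x) = -6 - 7/2·(x + 1) + 33/4·(x + 1)² - 11/8·(x + 1)³.
With (x + 1) = 2/3: S(-1/3) = -137/27.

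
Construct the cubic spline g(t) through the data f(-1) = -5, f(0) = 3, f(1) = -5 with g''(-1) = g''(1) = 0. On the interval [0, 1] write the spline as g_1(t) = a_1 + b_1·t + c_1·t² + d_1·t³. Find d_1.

With M_i denoting the second derivative at x_i, h_i = 1, 1, and Δ_i = (y_(i+1) − y_i)/h_i = 8, -8:
  1·M_0 + 4·M_1 + 1·M_2 = 6(Δ_1 - Δ_0) = -96
Natural end conditions: M_0 = M_2 = 0.
Forward elimination and back-substitution give M_0 = 0, M_1 = -24, M_2 = 0.
On [0, 1], with g_1(t) = a_1 + b_1·t + c_1·t² + d_1·t³: c_1 = M_1/2 = -12, d_1 = (M_2 - M_1)/(6h_1) = 4, b_1 = Δ_1 - h_1(2M_1 + M_2)/6 = 0.

4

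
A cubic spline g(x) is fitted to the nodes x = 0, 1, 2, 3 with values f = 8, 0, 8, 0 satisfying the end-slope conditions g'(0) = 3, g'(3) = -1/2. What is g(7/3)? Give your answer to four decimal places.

6.0123

With m_i denoting the second derivative at x_i, h_i = 1, 1, 1, and Δ_i = (y_(i+1) − y_i)/h_i = -8, 8, -8:
  1·m_0 + 4·m_1 + 1·m_2 = 6(Δ_1 - Δ_0) = 96
  1·m_1 + 4·m_2 + 1·m_3 = 6(Δ_2 - Δ_1) = -96
Clamped end conditions give two more equations: 2h_0·m_0 + h_0·m_1 = 6(Δ_0 - g'(0)) = -66 and h_2·m_2 + 2h_2·m_3 = 6(g'(3) - Δ_2) = 45.
Solving: m_0 = -175/3, m_1 = 152/3, m_2 = -145/3, m_3 = 140/3.
On [2, 3], g(x) = 8 + 1/3·(x - 2) - 145/6·(x - 2)² + 95/6·(x - 2)³.
With (x - 2) = 1/3: g(7/3) = 487/81.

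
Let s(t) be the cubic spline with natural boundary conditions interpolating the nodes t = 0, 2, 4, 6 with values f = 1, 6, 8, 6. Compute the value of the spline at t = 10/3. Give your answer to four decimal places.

7.8123

Let σ_i = s''(x_i). Step sizes h_i = 2, 2, 2; slopes of the chords Δ_i = (y_(i+1) - y_i)/h_i = 5/2, 1, -1.
  2·σ_0 + 8·σ_1 + 2·σ_2 = 6(Δ_1 - Δ_0) = -9
  2·σ_1 + 8·σ_2 + 2·σ_3 = 6(Δ_2 - Δ_1) = -12
Natural end conditions: σ_0 = σ_3 = 0.
Solving: σ_0 = 0, σ_1 = -4/5, σ_2 = -13/10, σ_3 = 0.
On [2, 4], s(t) = 6 + 59/30·(t - 2) - 2/5·(t - 2)² - 1/24·(t - 2)³.
With (t - 2) = 4/3: s(10/3) = 3164/405.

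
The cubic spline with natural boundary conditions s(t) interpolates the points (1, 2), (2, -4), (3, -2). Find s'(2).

With m_i denoting the second derivative at x_i, h_i = 1, 1, and Δ_i = (y_(i+1) − y_i)/h_i = -6, 2:
  1·m_0 + 4·m_1 + 1·m_2 = 6(Δ_1 - Δ_0) = 48
Natural end conditions: m_0 = m_2 = 0.
Solving the tridiagonal system: m_0 = 0, m_1 = 12, m_2 = 0.
On [2, 3], s'(t) = b_1 + 2c_1·(t - 2) + 3d_1·(t - 2)² with b_1 = Δ_1 - h_1(2m_1 + m_2)/6 = -2, c_1 = m_1/2 = 6, d_1 = (m_2 - m_1)/(6h_1) = -2. So s'(2) = -2.

-2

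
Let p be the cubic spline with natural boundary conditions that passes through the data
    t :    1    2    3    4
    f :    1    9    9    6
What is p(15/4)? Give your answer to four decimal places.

6.8125

Write M_i for p''(x_i). With h_i = 1, 1, 1 and divided differences Δ_i = 8, 0, -3, the continuity of p' gives the tridiagonal system
  1·M_0 + 4·M_1 + 1·M_2 = 6(Δ_1 - Δ_0) = -48
  1·M_1 + 4·M_2 + 1·M_3 = 6(Δ_2 - Δ_1) = -18
Natural end conditions: M_0 = M_3 = 0.
Solving: M_0 = 0, M_1 = -58/5, M_2 = -8/5, M_3 = 0.
On [3, 4], p(t) = 9 - 37/15·(t - 3) - 4/5·(t - 3)² + 4/15·(t - 3)³.
With (t - 3) = 3/4: p(15/4) = 109/16.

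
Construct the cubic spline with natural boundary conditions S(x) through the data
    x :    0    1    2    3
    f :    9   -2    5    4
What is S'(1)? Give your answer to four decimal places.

Let m_i = S''(x_i). Step sizes h_i = 1, 1, 1; slopes of the chords Δ_i = (y_(i+1) - y_i)/h_i = -11, 7, -1.
  1·m_0 + 4·m_1 + 1·m_2 = 6(Δ_1 - Δ_0) = 108
  1·m_1 + 4·m_2 + 1·m_3 = 6(Δ_2 - Δ_1) = -48
Natural end conditions: m_0 = m_3 = 0.
Solving: m_0 = 0, m_1 = 32, m_2 = -20, m_3 = 0.
On [1, 2], S'(x) = b_1 + 2c_1·(x - 1) + 3d_1·(x - 1)² with b_1 = Δ_1 - h_1(2m_1 + m_2)/6 = -1/3, c_1 = m_1/2 = 16, d_1 = (m_2 - m_1)/(6h_1) = -26/3. So S'(1) = -1/3.

-0.3333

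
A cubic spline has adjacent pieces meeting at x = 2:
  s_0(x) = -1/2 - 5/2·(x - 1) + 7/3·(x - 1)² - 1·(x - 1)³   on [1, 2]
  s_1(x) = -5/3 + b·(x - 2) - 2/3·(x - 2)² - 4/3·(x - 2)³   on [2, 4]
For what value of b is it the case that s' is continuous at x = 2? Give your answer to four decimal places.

-0.8333

s_0'(x) = -5/2 + 14/3·(x - 1) - 3·(x - 1)², so s_0'(2) = -5/6. On the right, s_1'(2) = b, so b = -5/6.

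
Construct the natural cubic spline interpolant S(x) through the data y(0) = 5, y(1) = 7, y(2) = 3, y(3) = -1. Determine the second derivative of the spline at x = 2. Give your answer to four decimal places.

2.4000

Write m_i for S''(x_i). With h_i = 1, 1, 1 and divided differences Δ_i = 2, -4, -4, the continuity of S' gives the tridiagonal system
  1·m_0 + 4·m_1 + 1·m_2 = 6(Δ_1 - Δ_0) = -36
  1·m_1 + 4·m_2 + 1·m_3 = 6(Δ_2 - Δ_1) = 0
Natural end conditions: m_0 = m_3 = 0.
Hence m_0 = 0, m_1 = -48/5, m_2 = 12/5, m_3 = 0.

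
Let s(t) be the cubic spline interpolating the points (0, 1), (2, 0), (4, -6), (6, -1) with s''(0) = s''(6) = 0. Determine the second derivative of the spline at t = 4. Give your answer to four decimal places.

Write M_i for s''(x_i). With h_i = 2, 2, 2 and divided differences Δ_i = -1/2, -3, 5/2, the continuity of s' gives the tridiagonal system
  2·M_0 + 8·M_1 + 2·M_2 = 6(Δ_1 - Δ_0) = -15
  2·M_1 + 8·M_2 + 2·M_3 = 6(Δ_2 - Δ_1) = 33
Natural end conditions: M_0 = M_3 = 0.
Solving the tridiagonal system: M_0 = 0, M_1 = -31/10, M_2 = 49/10, M_3 = 0.

4.9000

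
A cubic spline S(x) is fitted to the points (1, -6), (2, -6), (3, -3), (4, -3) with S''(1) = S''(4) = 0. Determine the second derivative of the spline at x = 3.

-6

Let M_i = S''(x_i). Step sizes h_i = 1, 1, 1; slopes of the chords Δ_i = (y_(i+1) - y_i)/h_i = 0, 3, 0.
  1·M_0 + 4·M_1 + 1·M_2 = 6(Δ_1 - Δ_0) = 18
  1·M_1 + 4·M_2 + 1·M_3 = 6(Δ_2 - Δ_1) = -18
Natural end conditions: M_0 = M_3 = 0.
Hence M_0 = 0, M_1 = 6, M_2 = -6, M_3 = 0.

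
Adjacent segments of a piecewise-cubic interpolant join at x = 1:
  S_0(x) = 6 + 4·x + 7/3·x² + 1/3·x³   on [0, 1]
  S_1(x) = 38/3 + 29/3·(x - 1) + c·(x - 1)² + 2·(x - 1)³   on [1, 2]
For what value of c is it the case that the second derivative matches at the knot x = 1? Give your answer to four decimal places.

S_0''(x) = 14/3 + 2·x, so S_0''(1) = 20/3. On the right, S_1''(1) = 2c, so c = 10/3.

3.3333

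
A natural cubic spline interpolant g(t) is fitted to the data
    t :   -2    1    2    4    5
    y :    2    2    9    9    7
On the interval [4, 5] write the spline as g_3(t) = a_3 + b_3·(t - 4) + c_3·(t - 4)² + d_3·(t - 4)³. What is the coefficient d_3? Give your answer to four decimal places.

-0.1280

Put M_i = g'' at the i-th knot. Here h = (3, 1, 2, 1) and Δ = (0, 7, 0, -2), so the interior equations h_(i-1)·M_(i-1) + 2(h_(i-1)+h_i)·M_i + h_i·M_(i+1) = 6(Δ_i − Δ_(i-1)) read
  3·M_0 + 8·M_1 + 1·M_2 = 6(Δ_1 - Δ_0) = 42
  1·M_1 + 6·M_2 + 2·M_3 = 6(Δ_2 - Δ_1) = -42
  2·M_2 + 6·M_3 + 1·M_4 = 6(Δ_3 - Δ_2) = -12
Natural end conditions: M_0 = M_4 = 0.
Forward elimination and back-substitution give M_0 = 0, M_1 = 786/125, M_2 = -1038/125, M_3 = 96/125, M_4 = 0.
On [4, 5], with g_3(t) = a_3 + b_3·(t - 4) + c_3·(t - 4)² + d_3·(t - 4)³: c_3 = M_3/2 = 48/125, d_3 = (M_4 - M_3)/(6h_3) = -16/125, b_3 = Δ_3 - h_3(2M_3 + M_4)/6 = -282/125.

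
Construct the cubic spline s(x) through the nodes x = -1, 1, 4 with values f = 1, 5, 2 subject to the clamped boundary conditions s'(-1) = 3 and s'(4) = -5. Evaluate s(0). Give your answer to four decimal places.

Write M_i for s''(x_i). With h_i = 2, 3 and divided differences Δ_i = 2, -1, the continuity of s' gives the tridiagonal system
  2·M_0 + 10·M_1 + 3·M_2 = 6(Δ_1 - Δ_0) = -18
Clamped end conditions give two more equations: 2h_0·M_0 + h_0·M_1 = 6(Δ_0 - s'(-1)) = -6 and h_1·M_1 + 2h_1·M_2 = 6(s'(4) - Δ_1) = -24.
Solving the tridiagonal system: M_0 = -13/10, M_1 = -2/5, M_2 = -19/5.
On [-1, 1], s(x) = 1 + 3·(x + 1) - 13/20·(x + 1)² + 3/40·(x + 1)³.
With (x + 1) = 1: s(0) = 137/40.

3.4250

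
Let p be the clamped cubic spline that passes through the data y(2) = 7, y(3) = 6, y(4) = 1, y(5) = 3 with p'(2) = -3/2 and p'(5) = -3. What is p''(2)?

8

Put M_i = p'' at the i-th knot. Here h = (1, 1, 1) and Δ = (-1, -5, 2), so the interior equations h_(i-1)·M_(i-1) + 2(h_(i-1)+h_i)·M_i + h_i·M_(i+1) = 6(Δ_i − Δ_(i-1)) read
  1·M_0 + 4·M_1 + 1·M_2 = 6(Δ_1 - Δ_0) = -24
  1·M_1 + 4·M_2 + 1·M_3 = 6(Δ_2 - Δ_1) = 42
Clamped end conditions give two more equations: 2h_0·M_0 + h_0·M_1 = 6(Δ_0 - p'(2)) = 3 and h_2·M_2 + 2h_2·M_3 = 6(p'(5) - Δ_2) = -30.
Solving the tridiagonal system: M_0 = 8, M_1 = -13, M_2 = 20, M_3 = -25.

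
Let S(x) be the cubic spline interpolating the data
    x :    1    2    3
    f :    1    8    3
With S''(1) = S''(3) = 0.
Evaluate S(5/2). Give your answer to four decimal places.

With σ_i denoting the second derivative at x_i, h_i = 1, 1, and Δ_i = (y_(i+1) − y_i)/h_i = 7, -5:
  1·σ_0 + 4·σ_1 + 1·σ_2 = 6(Δ_1 - Δ_0) = -72
Natural end conditions: σ_0 = σ_2 = 0.
Hence σ_0 = 0, σ_1 = -18, σ_2 = 0.
On [2, 3], S(x) = 8 + 1·(x - 2) - 9·(x - 2)² + 3·(x - 2)³.
With (x - 2) = 1/2: S(5/2) = 53/8.

6.6250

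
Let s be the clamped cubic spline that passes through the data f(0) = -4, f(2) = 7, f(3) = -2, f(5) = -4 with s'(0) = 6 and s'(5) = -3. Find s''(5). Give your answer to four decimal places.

Put M_i = s'' at the i-th knot. Here h = (2, 1, 2) and Δ = (11/2, -9, -1), so the interior equations h_(i-1)·M_(i-1) + 2(h_(i-1)+h_i)·M_i + h_i·M_(i+1) = 6(Δ_i − Δ_(i-1)) read
  2·M_0 + 6·M_1 + 1·M_2 = 6(Δ_1 - Δ_0) = -87
  1·M_1 + 6·M_2 + 2·M_3 = 6(Δ_2 - Δ_1) = 48
Clamped end conditions give two more equations: 2h_0·M_0 + h_0·M_1 = 6(Δ_0 - s'(0)) = -3 and h_2·M_2 + 2h_2·M_3 = 6(s'(5) - Δ_2) = -12.
Solving: M_0 = 297/32, M_1 = -321/16, M_2 = 237/16, M_3 = -333/32.

-10.4063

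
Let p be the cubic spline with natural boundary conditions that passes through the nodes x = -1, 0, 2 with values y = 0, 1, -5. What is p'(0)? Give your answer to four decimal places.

Let m_i = p''(x_i). Step sizes h_i = 1, 2; slopes of the chords Δ_i = (y_(i+1) - y_i)/h_i = 1, -3.
  1·m_0 + 6·m_1 + 2·m_2 = 6(Δ_1 - Δ_0) = -24
Natural end conditions: m_0 = m_2 = 0.
Hence m_0 = 0, m_1 = -4, m_2 = 0.
On [0, 2], p'(x) = b_1 + 2c_1·x + 3d_1·x² with b_1 = Δ_1 - h_1(2m_1 + m_2)/6 = -1/3, c_1 = m_1/2 = -2, d_1 = (m_2 - m_1)/(6h_1) = 1/3. So p'(0) = -1/3.

-0.3333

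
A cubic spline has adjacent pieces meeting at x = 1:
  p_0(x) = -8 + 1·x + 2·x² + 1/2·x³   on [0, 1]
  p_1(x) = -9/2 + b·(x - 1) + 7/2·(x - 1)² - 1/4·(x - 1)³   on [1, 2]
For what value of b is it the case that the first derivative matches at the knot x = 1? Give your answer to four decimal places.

p_0'(x) = 1 + 4·x + 3/2·x², so p_0'(1) = 13/2. On the right, p_1'(1) = b, so b = 13/2.

6.5000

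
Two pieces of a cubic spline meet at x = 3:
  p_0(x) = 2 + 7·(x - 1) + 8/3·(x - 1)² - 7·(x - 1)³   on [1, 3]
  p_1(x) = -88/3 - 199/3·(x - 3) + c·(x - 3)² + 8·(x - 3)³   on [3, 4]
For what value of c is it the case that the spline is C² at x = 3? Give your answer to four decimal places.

-39.3333

p_0''(x) = 16/3 - 42·(x - 1), so p_0''(3) = -236/3. On the right, p_1''(3) = 2c, so c = -118/3.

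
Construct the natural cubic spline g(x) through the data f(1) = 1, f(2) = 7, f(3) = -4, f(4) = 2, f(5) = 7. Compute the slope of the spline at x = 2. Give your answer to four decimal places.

Let m_i = g''(x_i). Step sizes h_i = 1, 1, 1, 1; slopes of the chords Δ_i = (y_(i+1) - y_i)/h_i = 6, -11, 6, 5.
  1·m_0 + 4·m_1 + 1·m_2 = 6(Δ_1 - Δ_0) = -102
  1·m_1 + 4·m_2 + 1·m_3 = 6(Δ_2 - Δ_1) = 102
  1·m_2 + 4·m_3 + 1·m_4 = 6(Δ_3 - Δ_2) = -6
Natural end conditions: m_0 = m_4 = 0.
Solving the tridiagonal system: m_0 = 0, m_1 = -243/7, m_2 = 258/7, m_3 = -75/7, m_4 = 0.
On [2, 3], g'(x) = b_1 + 2c_1·(x - 2) + 3d_1·(x - 2)² with b_1 = Δ_1 - h_1(2m_1 + m_2)/6 = -39/7, c_1 = m_1/2 = -243/14, d_1 = (m_2 - m_1)/(6h_1) = 167/14. So g'(2) = -39/7.

-5.5714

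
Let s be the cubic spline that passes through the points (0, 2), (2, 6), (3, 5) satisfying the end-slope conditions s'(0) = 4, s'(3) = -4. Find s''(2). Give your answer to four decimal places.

With σ_i denoting the second derivative at x_i, h_i = 2, 1, and Δ_i = (y_(i+1) − y_i)/h_i = 2, -1:
  2·σ_0 + 6·σ_1 + 1·σ_2 = 6(Δ_1 - Δ_0) = -18
Clamped end conditions give two more equations: 2h_0·σ_0 + h_0·σ_1 = 6(Δ_0 - s'(0)) = -12 and h_1·σ_1 + 2h_1·σ_2 = 6(s'(3) - Δ_1) = -18.
Solving the tridiagonal system: σ_0 = -8/3, σ_1 = -2/3, σ_2 = -26/3.

-0.6667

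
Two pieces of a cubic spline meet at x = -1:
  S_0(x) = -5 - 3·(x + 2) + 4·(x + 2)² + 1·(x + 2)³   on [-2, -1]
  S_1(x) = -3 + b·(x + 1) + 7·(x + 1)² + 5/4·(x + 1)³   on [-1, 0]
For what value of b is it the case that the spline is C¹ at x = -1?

8

S_0'(x) = -3 + 8·(x + 2) + 3·(x + 2)², so S_0'(-1) = 8. On the right, S_1'(-1) = b, so b = 8.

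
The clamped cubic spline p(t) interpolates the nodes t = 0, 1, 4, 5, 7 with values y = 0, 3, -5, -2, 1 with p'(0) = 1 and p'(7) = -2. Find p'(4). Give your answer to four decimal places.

With M_i denoting the second derivative at x_i, h_i = 1, 3, 1, 2, and Δ_i = (y_(i+1) − y_i)/h_i = 3, -8/3, 3, 3/2:
  1·M_0 + 8·M_1 + 3·M_2 = 6(Δ_1 - Δ_0) = -34
  3·M_1 + 8·M_2 + 1·M_3 = 6(Δ_2 - Δ_1) = 34
  1·M_2 + 6·M_3 + 2·M_4 = 6(Δ_3 - Δ_2) = -9
Clamped end conditions give two more equations: 2h_0·M_0 + h_0·M_1 = 6(Δ_0 - p'(0)) = 12 and h_3·M_3 + 2h_3·M_4 = 6(p'(7) - Δ_3) = -21.
Solving the tridiagonal system: M_0 = 1119/110, M_1 = -459/55, M_2 = 497/66, M_3 = -199/165, M_4 = -3067/660.
On [4, 5], p'(t) = b_2 + 2c_2·(t - 4) + 3d_2·(t - 4)² with b_2 = Δ_2 - h_2(2M_2 + M_3)/6 = 38/55, c_2 = M_2/2 = 497/132, d_2 = (M_3 - M_2)/(6h_2) = -961/660. So p'(4) = 38/55.

0.6909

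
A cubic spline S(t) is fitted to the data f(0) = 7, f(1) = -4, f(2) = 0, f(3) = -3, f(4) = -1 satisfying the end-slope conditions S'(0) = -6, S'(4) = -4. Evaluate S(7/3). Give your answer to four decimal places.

-0.4868

Let M_i = S''(x_i). Step sizes h_i = 1, 1, 1, 1; slopes of the chords Δ_i = (y_(i+1) - y_i)/h_i = -11, 4, -3, 2.
  1·M_0 + 4·M_1 + 1·M_2 = 6(Δ_1 - Δ_0) = 90
  1·M_1 + 4·M_2 + 1·M_3 = 6(Δ_2 - Δ_1) = -42
  1·M_2 + 4·M_3 + 1·M_4 = 6(Δ_3 - Δ_2) = 30
Clamped end conditions give two more equations: 2h_0·M_0 + h_0·M_1 = 6(Δ_0 - S'(0)) = -30 and h_3·M_3 + 2h_3·M_4 = 6(S'(4) - Δ_3) = -36.
Forward elimination and back-substitution give M_0 = -235/7, M_1 = 260/7, M_2 = -25, M_3 = 146/7, M_4 = -199/7.
On [2, 3], S(t) = 0 + 13/7·(t - 2) - 25/2·(t - 2)² + 107/14·(t - 2)³.
With (t - 2) = 1/3: S(7/3) = -92/189.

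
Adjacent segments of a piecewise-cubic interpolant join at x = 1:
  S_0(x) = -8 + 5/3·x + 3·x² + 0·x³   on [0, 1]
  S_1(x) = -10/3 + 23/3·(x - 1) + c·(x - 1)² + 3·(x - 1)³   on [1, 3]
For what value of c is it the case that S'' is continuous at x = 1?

3

S_0''(x) = 6 + 0·x, so S_0''(1) = 6. On the right, S_1''(1) = 2c, so c = 3.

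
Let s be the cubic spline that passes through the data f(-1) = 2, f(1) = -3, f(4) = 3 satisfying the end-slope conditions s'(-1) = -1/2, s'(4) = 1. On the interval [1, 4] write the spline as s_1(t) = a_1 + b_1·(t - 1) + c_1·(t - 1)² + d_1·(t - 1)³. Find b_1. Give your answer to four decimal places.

Let M_i = s''(x_i). Step sizes h_i = 2, 3; slopes of the chords Δ_i = (y_(i+1) - y_i)/h_i = -5/2, 2.
  2·M_0 + 10·M_1 + 3·M_2 = 6(Δ_1 - Δ_0) = 27
Clamped end conditions give two more equations: 2h_0·M_0 + h_0·M_1 = 6(Δ_0 - s'(-1)) = -12 and h_1·M_1 + 2h_1·M_2 = 6(s'(4) - Δ_1) = -6.
Hence M_0 = -27/5, M_1 = 24/5, M_2 = -17/5.
On [1, 4], with s_1(t) = a_1 + b_1·(t - 1) + c_1·(t - 1)² + d_1·(t - 1)³: c_1 = M_1/2 = 12/5, d_1 = (M_2 - M_1)/(6h_1) = -41/90, b_1 = Δ_1 - h_1(2M_1 + M_2)/6 = -11/10.

-1.1000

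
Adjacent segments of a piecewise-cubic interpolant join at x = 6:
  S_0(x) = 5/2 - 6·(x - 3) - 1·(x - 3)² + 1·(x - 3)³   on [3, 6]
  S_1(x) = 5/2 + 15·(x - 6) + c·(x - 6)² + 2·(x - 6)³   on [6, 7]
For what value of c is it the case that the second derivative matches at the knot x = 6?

8

S_0''(x) = -2 + 6·(x - 3), so S_0''(6) = 16. On the right, S_1''(6) = 2c, so c = 8.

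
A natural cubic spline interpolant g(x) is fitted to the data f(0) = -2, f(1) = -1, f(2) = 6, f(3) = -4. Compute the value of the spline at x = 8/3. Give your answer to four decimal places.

With M_i denoting the second derivative at x_i, h_i = 1, 1, 1, and Δ_i = (y_(i+1) − y_i)/h_i = 1, 7, -10:
  1·M_0 + 4·M_1 + 1·M_2 = 6(Δ_1 - Δ_0) = 36
  1·M_1 + 4·M_2 + 1·M_3 = 6(Δ_2 - Δ_1) = -102
Natural end conditions: M_0 = M_3 = 0.
Hence M_0 = 0, M_1 = 82/5, M_2 = -148/5, M_3 = 0.
On [2, 3], g(x) = 6 - 2/15·(x - 2) - 74/5·(x - 2)² + 74/15·(x - 2)³.
With (x - 2) = 2/3: g(8/3) = 322/405.

0.7951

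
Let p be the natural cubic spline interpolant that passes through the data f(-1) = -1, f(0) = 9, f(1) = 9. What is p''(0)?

-15

Put m_i = p'' at the i-th knot. Here h = (1, 1) and Δ = (10, 0), so the interior equations h_(i-1)·m_(i-1) + 2(h_(i-1)+h_i)·m_i + h_i·m_(i+1) = 6(Δ_i − Δ_(i-1)) read
  1·m_0 + 4·m_1 + 1·m_2 = 6(Δ_1 - Δ_0) = -60
Natural end conditions: m_0 = m_2 = 0.
Hence m_0 = 0, m_1 = -15, m_2 = 0.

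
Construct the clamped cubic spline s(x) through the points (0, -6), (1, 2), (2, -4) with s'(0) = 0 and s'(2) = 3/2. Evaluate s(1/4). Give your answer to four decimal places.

Let M_i = s''(x_i). Step sizes h_i = 1, 1; slopes of the chords Δ_i = (y_(i+1) - y_i)/h_i = 8, -6.
  1·M_0 + 4·M_1 + 1·M_2 = 6(Δ_1 - Δ_0) = -84
Clamped end conditions give two more equations: 2h_0·M_0 + h_0·M_1 = 6(Δ_0 - s'(0)) = 48 and h_1·M_1 + 2h_1·M_2 = 6(s'(2) - Δ_1) = 45.
Solving the tridiagonal system: M_0 = 183/4, M_1 = -87/2, M_2 = 177/4.
On [0, 1], s(x) = -6 + 0·x + 183/8·x² - 119/8·x³.
With x = 1/4: s(1/4) = -2459/512.

-4.8027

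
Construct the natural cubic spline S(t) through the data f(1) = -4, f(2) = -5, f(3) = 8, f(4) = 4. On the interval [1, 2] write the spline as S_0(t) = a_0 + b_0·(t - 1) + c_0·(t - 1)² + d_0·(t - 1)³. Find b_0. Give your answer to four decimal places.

Let M_i = S''(x_i). Step sizes h_i = 1, 1, 1; slopes of the chords Δ_i = (y_(i+1) - y_i)/h_i = -1, 13, -4.
  1·M_0 + 4·M_1 + 1·M_2 = 6(Δ_1 - Δ_0) = 84
  1·M_1 + 4·M_2 + 1·M_3 = 6(Δ_2 - Δ_1) = -102
Natural end conditions: M_0 = M_3 = 0.
Forward elimination and back-substitution give M_0 = 0, M_1 = 146/5, M_2 = -164/5, M_3 = 0.
On [1, 2], with S_0(t) = a_0 + b_0·(t - 1) + c_0·(t - 1)² + d_0·(t - 1)³: c_0 = M_0/2 = 0, d_0 = (M_1 - M_0)/(6h_0) = 73/15, b_0 = Δ_0 - h_0(2M_0 + M_1)/6 = -88/15.

-5.8667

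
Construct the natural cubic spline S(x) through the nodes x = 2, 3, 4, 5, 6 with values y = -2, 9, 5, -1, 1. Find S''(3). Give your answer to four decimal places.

With m_i denoting the second derivative at x_i, h_i = 1, 1, 1, 1, and Δ_i = (y_(i+1) − y_i)/h_i = 11, -4, -6, 2:
  1·m_0 + 4·m_1 + 1·m_2 = 6(Δ_1 - Δ_0) = -90
  1·m_1 + 4·m_2 + 1·m_3 = 6(Δ_2 - Δ_1) = -12
  1·m_2 + 4·m_3 + 1·m_4 = 6(Δ_3 - Δ_2) = 48
Natural end conditions: m_0 = m_4 = 0.
Forward elimination and back-substitution give m_0 = 0, m_1 = -627/28, m_2 = -3/7, m_3 = 339/28, m_4 = 0.

-22.3929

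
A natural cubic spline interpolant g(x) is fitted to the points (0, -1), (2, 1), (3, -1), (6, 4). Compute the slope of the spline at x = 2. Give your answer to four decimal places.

-1.3546

With m_i denoting the second derivative at x_i, h_i = 2, 1, 3, and Δ_i = (y_(i+1) − y_i)/h_i = 1, -2, 5/3:
  2·m_0 + 6·m_1 + 1·m_2 = 6(Δ_1 - Δ_0) = -18
  1·m_1 + 8·m_2 + 3·m_3 = 6(Δ_2 - Δ_1) = 22
Natural end conditions: m_0 = m_3 = 0.
Solving the tridiagonal system: m_0 = 0, m_1 = -166/47, m_2 = 150/47, m_3 = 0.
On [2, 3], g'(x) = b_1 + 2c_1·(x - 2) + 3d_1·(x - 2)² with b_1 = Δ_1 - h_1(2m_1 + m_2)/6 = -191/141, c_1 = m_1/2 = -83/47, d_1 = (m_2 - m_1)/(6h_1) = 158/141. So g'(2) = -191/141.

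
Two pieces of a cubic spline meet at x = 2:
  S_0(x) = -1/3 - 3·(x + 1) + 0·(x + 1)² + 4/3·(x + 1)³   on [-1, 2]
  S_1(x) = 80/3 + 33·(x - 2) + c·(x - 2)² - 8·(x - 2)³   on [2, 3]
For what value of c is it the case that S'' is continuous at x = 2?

12

S_0''(x) = 0 + 8·(x + 1), so S_0''(2) = 24. On the right, S_1''(2) = 2c, so c = 12.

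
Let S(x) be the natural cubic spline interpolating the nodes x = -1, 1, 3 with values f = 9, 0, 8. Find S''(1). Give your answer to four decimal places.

6.3750

Let m_i = S''(x_i). Step sizes h_i = 2, 2; slopes of the chords Δ_i = (y_(i+1) - y_i)/h_i = -9/2, 4.
  2·m_0 + 8·m_1 + 2·m_2 = 6(Δ_1 - Δ_0) = 51
Natural end conditions: m_0 = m_2 = 0.
Solving: m_0 = 0, m_1 = 51/8, m_2 = 0.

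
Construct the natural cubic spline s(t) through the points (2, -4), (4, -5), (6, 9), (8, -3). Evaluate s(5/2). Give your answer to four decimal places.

-5.5938

Let m_i = s''(x_i). Step sizes h_i = 2, 2, 2; slopes of the chords Δ_i = (y_(i+1) - y_i)/h_i = -1/2, 7, -6.
  2·m_0 + 8·m_1 + 2·m_2 = 6(Δ_1 - Δ_0) = 45
  2·m_1 + 8·m_2 + 2·m_3 = 6(Δ_2 - Δ_1) = -78
Natural end conditions: m_0 = m_3 = 0.
Solving: m_0 = 0, m_1 = 43/5, m_2 = -119/10, m_3 = 0.
On [2, 4], s(t) = -4 - 101/30·(t - 2) + 0·(t - 2)² + 43/60·(t - 2)³.
With (t - 2) = 1/2: s(5/2) = -179/32.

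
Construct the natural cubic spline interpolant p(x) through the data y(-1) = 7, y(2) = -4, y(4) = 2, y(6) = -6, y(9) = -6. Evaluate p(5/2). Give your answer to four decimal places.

-2.5188

Put M_i = p'' at the i-th knot. Here h = (3, 2, 2, 3) and Δ = (-11/3, 3, -4, 0), so the interior equations h_(i-1)·M_(i-1) + 2(h_(i-1)+h_i)·M_i + h_i·M_(i+1) = 6(Δ_i − Δ_(i-1)) read
  3·M_0 + 10·M_1 + 2·M_2 = 6(Δ_1 - Δ_0) = 40
  2·M_1 + 8·M_2 + 2·M_3 = 6(Δ_2 - Δ_1) = -42
  2·M_2 + 10·M_3 + 3·M_4 = 6(Δ_3 - Δ_2) = 24
Natural end conditions: M_0 = M_4 = 0.
Hence M_0 = 0, M_1 = 497/90, M_2 = -137/18, M_3 = 353/90, M_4 = 0.
On [2, 4], p(x) = -4 + 167/90·(x - 2) + 497/180·(x - 2)² - 197/180·(x - 2)³.
With (x - 2) = 1/2: p(5/2) = -403/160.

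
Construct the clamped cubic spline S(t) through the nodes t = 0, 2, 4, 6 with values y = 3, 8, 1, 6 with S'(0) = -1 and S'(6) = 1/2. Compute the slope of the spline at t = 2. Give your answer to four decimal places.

-0.3000

Let M_i = S''(x_i). Step sizes h_i = 2, 2, 2; slopes of the chords Δ_i = (y_(i+1) - y_i)/h_i = 5/2, -7/2, 5/2.
  2·M_0 + 8·M_1 + 2·M_2 = 6(Δ_1 - Δ_0) = -36
  2·M_1 + 8·M_2 + 2·M_3 = 6(Δ_2 - Δ_1) = 36
Clamped end conditions give two more equations: 2h_0·M_0 + h_0·M_1 = 6(Δ_0 - S'(0)) = 21 and h_2·M_2 + 2h_2·M_3 = 6(S'(6) - Δ_2) = -12.
Solving the tridiagonal system: M_0 = 49/5, M_1 = -91/10, M_2 = 43/5, M_3 = -73/10.
On [2, 4], S'(t) = b_1 + 2c_1·(t - 2) + 3d_1·(t - 2)² with b_1 = Δ_1 - h_1(2M_1 + M_2)/6 = -3/10, c_1 = M_1/2 = -91/20, d_1 = (M_2 - M_1)/(6h_1) = 59/40. So S'(2) = -3/10.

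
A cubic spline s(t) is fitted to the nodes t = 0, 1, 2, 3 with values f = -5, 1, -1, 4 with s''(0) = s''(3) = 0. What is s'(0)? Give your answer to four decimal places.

With M_i denoting the second derivative at x_i, h_i = 1, 1, 1, and Δ_i = (y_(i+1) − y_i)/h_i = 6, -2, 5:
  1·M_0 + 4·M_1 + 1·M_2 = 6(Δ_1 - Δ_0) = -48
  1·M_1 + 4·M_2 + 1·M_3 = 6(Δ_2 - Δ_1) = 42
Natural end conditions: M_0 = M_3 = 0.
Forward elimination and back-substitution give M_0 = 0, M_1 = -78/5, M_2 = 72/5, M_3 = 0.
On [0, 1], s'(t) = b_0 + 2c_0·t + 3d_0·t² with b_0 = Δ_0 - h_0(2M_0 + M_1)/6 = 43/5, c_0 = M_0/2 = 0, d_0 = (M_1 - M_0)/(6h_0) = -13/5. So s'(0) = 43/5.

8.6000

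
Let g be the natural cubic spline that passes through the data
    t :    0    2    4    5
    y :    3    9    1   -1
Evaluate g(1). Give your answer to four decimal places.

7.5682

Let m_i = g''(x_i). Step sizes h_i = 2, 2, 1; slopes of the chords Δ_i = (y_(i+1) - y_i)/h_i = 3, -4, -2.
  2·m_0 + 8·m_1 + 2·m_2 = 6(Δ_1 - Δ_0) = -42
  2·m_1 + 6·m_2 + 1·m_3 = 6(Δ_2 - Δ_1) = 12
Natural end conditions: m_0 = m_3 = 0.
Solving: m_0 = 0, m_1 = -69/11, m_2 = 45/11, m_3 = 0.
On [0, 2], g(t) = 3 + 56/11·t + 0·t² - 23/44·t³.
With t = 1: g(1) = 333/44.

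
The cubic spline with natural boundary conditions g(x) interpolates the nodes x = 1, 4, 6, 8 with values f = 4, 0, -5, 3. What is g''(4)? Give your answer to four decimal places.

Let M_i = g''(x_i). Step sizes h_i = 3, 2, 2; slopes of the chords Δ_i = (y_(i+1) - y_i)/h_i = -4/3, -5/2, 4.
  3·M_0 + 10·M_1 + 2·M_2 = 6(Δ_1 - Δ_0) = -7
  2·M_1 + 8·M_2 + 2·M_3 = 6(Δ_2 - Δ_1) = 39
Natural end conditions: M_0 = M_3 = 0.
Solving: M_0 = 0, M_1 = -67/38, M_2 = 101/19, M_3 = 0.

-1.7632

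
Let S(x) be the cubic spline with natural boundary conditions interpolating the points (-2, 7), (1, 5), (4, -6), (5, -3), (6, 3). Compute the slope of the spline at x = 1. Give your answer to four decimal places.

-3.5952

Put m_i = S'' at the i-th knot. Here h = (3, 3, 1, 1) and Δ = (-2/3, -11/3, 3, 6), so the interior equations h_(i-1)·m_(i-1) + 2(h_(i-1)+h_i)·m_i + h_i·m_(i+1) = 6(Δ_i − Δ_(i-1)) read
  3·m_0 + 12·m_1 + 3·m_2 = 6(Δ_1 - Δ_0) = -18
  3·m_1 + 8·m_2 + 1·m_3 = 6(Δ_2 - Δ_1) = 40
  1·m_2 + 4·m_3 + 1·m_4 = 6(Δ_3 - Δ_2) = 18
Natural end conditions: m_0 = m_4 = 0.
Forward elimination and back-substitution give m_0 = 0, m_1 = -41/14, m_2 = 40/7, m_3 = 43/14, m_4 = 0.
On [1, 4], S'(x) = b_1 + 2c_1·(x - 1) + 3d_1·(x - 1)² with b_1 = Δ_1 - h_1(2m_1 + m_2)/6 = -151/42, c_1 = m_1/2 = -41/28, d_1 = (m_2 - m_1)/(6h_1) = 121/252. So S'(1) = -151/42.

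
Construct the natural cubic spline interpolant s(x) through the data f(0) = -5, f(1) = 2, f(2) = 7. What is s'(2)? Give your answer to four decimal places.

4.5000

Let σ_i = s''(x_i). Step sizes h_i = 1, 1; slopes of the chords Δ_i = (y_(i+1) - y_i)/h_i = 7, 5.
  1·σ_0 + 4·σ_1 + 1·σ_2 = 6(Δ_1 - Δ_0) = -12
Natural end conditions: σ_0 = σ_2 = 0.
Forward elimination and back-substitution give σ_0 = 0, σ_1 = -3, σ_2 = 0.
On [1, 2], s'(x) = b_1 + 2c_1·(x - 1) + 3d_1·(x - 1)² with b_1 = Δ_1 - h_1(2σ_1 + σ_2)/6 = 6, c_1 = σ_1/2 = -3/2, d_1 = (σ_2 - σ_1)/(6h_1) = 1/2. So s'(2) = 9/2.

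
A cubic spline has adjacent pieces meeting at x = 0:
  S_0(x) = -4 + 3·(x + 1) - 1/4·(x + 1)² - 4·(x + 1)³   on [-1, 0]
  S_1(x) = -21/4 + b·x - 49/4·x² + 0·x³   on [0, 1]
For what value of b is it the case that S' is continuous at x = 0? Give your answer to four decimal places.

-9.5000

S_0'(x) = 3 - 1/2·(x + 1) - 12·(x + 1)², so S_0'(0) = -19/2. On the right, S_1'(0) = b, so b = -19/2.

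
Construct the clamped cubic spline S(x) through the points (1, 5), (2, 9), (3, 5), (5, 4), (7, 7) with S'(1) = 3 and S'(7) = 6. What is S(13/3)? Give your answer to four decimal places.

With M_i denoting the second derivative at x_i, h_i = 1, 1, 2, 2, and Δ_i = (y_(i+1) − y_i)/h_i = 4, -4, -1/2, 3/2:
  1·M_0 + 4·M_1 + 1·M_2 = 6(Δ_1 - Δ_0) = -48
  1·M_1 + 6·M_2 + 2·M_3 = 6(Δ_2 - Δ_1) = 21
  2·M_2 + 8·M_3 + 2·M_4 = 6(Δ_3 - Δ_2) = 12
Clamped end conditions give two more equations: 2h_0·M_0 + h_0·M_1 = 6(Δ_0 - S'(1)) = 6 and h_3·M_3 + 2h_3·M_4 = 6(S'(7) - Δ_3) = 27.
Solving: M_0 = 79/7, M_1 = -116/7, M_2 = 7, M_3 = -31/14, M_4 = 55/7.
On [3, 5], S(x) = 5 - 31/7·(x - 3) + 7/2·(x - 3)² - 43/56·(x - 3)³.
With (x - 3) = 4/3: S(13/3) = 661/189.

3.4974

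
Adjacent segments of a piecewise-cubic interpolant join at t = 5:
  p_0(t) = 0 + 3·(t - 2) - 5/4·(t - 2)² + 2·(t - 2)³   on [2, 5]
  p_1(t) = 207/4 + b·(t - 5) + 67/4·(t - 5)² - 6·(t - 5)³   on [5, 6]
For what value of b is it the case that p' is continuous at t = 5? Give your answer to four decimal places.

p_0'(t) = 3 - 5/2·(t - 2) + 6·(t - 2)², so p_0'(5) = 99/2. On the right, p_1'(5) = b, so b = 99/2.

49.5000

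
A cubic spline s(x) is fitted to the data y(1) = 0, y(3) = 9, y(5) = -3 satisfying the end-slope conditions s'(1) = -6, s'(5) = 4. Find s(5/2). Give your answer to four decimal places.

Put m_i = s'' at the i-th knot. Here h = (2, 2) and Δ = (9/2, -6), so the interior equations h_(i-1)·m_(i-1) + 2(h_(i-1)+h_i)·m_i + h_i·m_(i+1) = 6(Δ_i − Δ_(i-1)) read
  2·m_0 + 8·m_1 + 2·m_2 = 6(Δ_1 - Δ_0) = -63
Clamped end conditions give two more equations: 2h_0·m_0 + h_0·m_1 = 6(Δ_0 - s'(1)) = 63 and h_1·m_1 + 2h_1·m_2 = 6(s'(5) - Δ_1) = 60.
Solving the tridiagonal system: m_0 = 209/8, m_1 = -83/4, m_2 = 203/8.
On [1, 3], s(x) = 0 - 6·(x - 1) + 209/16·(x - 1)² - 125/32·(x - 1)³.
With (x - 1) = 3/2: s(5/2) = 1845/256.

7.2070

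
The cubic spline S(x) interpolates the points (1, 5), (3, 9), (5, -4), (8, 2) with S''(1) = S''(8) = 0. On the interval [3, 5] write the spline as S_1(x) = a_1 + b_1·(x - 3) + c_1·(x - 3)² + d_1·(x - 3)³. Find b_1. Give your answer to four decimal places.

Write σ_i for S''(x_i). With h_i = 2, 2, 3 and divided differences Δ_i = 2, -13/2, 2, the continuity of S' gives the tridiagonal system
  2·σ_0 + 8·σ_1 + 2·σ_2 = 6(Δ_1 - Δ_0) = -51
  2·σ_1 + 10·σ_2 + 3·σ_3 = 6(Δ_2 - Δ_1) = 51
Natural end conditions: σ_0 = σ_3 = 0.
Forward elimination and back-substitution give σ_0 = 0, σ_1 = -153/19, σ_2 = 255/38, σ_3 = 0.
On [3, 5], with S_1(x) = a_1 + b_1·(x - 3) + c_1·(x - 3)² + d_1·(x - 3)³: c_1 = σ_1/2 = -153/38, d_1 = (σ_2 - σ_1)/(6h_1) = 187/152, b_1 = Δ_1 - h_1(2σ_1 + σ_2)/6 = -64/19.

-3.3684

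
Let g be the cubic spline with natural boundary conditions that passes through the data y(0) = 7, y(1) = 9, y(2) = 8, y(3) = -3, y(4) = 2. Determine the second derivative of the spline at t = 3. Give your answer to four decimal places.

Put m_i = g'' at the i-th knot. Here h = (1, 1, 1, 1) and Δ = (2, -1, -11, 5), so the interior equations h_(i-1)·m_(i-1) + 2(h_(i-1)+h_i)·m_i + h_i·m_(i+1) = 6(Δ_i − Δ_(i-1)) read
  1·m_0 + 4·m_1 + 1·m_2 = 6(Δ_1 - Δ_0) = -18
  1·m_1 + 4·m_2 + 1·m_3 = 6(Δ_2 - Δ_1) = -60
  1·m_2 + 4·m_3 + 1·m_4 = 6(Δ_3 - Δ_2) = 96
Natural end conditions: m_0 = m_4 = 0.
Solving: m_0 = 0, m_1 = 33/28, m_2 = -159/7, m_3 = 831/28, m_4 = 0.

29.6786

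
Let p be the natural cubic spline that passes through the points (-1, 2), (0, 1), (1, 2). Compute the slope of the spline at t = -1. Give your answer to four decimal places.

Put M_i = p'' at the i-th knot. Here h = (1, 1) and Δ = (-1, 1), so the interior equations h_(i-1)·M_(i-1) + 2(h_(i-1)+h_i)·M_i + h_i·M_(i+1) = 6(Δ_i − Δ_(i-1)) read
  1·M_0 + 4·M_1 + 1·M_2 = 6(Δ_1 - Δ_0) = 12
Natural end conditions: M_0 = M_2 = 0.
Hence M_0 = 0, M_1 = 3, M_2 = 0.
On [-1, 0], p'(t) = b_0 + 2c_0·(t + 1) + 3d_0·(t + 1)² with b_0 = Δ_0 - h_0(2M_0 + M_1)/6 = -3/2, c_0 = M_0/2 = 0, d_0 = (M_1 - M_0)/(6h_0) = 1/2. So p'(-1) = -3/2.

-1.5000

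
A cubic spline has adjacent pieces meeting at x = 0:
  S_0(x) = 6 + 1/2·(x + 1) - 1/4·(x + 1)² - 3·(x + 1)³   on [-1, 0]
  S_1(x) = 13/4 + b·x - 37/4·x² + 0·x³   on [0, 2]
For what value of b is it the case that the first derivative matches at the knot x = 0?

-9

S_0'(x) = 1/2 - 1/2·(x + 1) - 9·(x + 1)², so S_0'(0) = -9. On the right, S_1'(0) = b, so b = -9.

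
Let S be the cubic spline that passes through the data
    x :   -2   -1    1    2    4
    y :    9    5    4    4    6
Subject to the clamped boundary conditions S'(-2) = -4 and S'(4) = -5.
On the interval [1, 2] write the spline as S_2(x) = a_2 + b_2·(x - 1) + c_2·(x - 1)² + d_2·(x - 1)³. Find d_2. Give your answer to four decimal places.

Let σ_i = S''(x_i). Step sizes h_i = 1, 2, 1, 2; slopes of the chords Δ_i = (y_(i+1) - y_i)/h_i = -4, -1/2, 0, 1.
  1·σ_0 + 6·σ_1 + 2·σ_2 = 6(Δ_1 - Δ_0) = 21
  2·σ_1 + 6·σ_2 + 1·σ_3 = 6(Δ_2 - Δ_1) = 3
  1·σ_2 + 6·σ_3 + 2·σ_4 = 6(Δ_3 - Δ_2) = 6
Clamped end conditions give two more equations: 2h_0·σ_0 + h_0·σ_1 = 6(Δ_0 - S'(-2)) = 0 and h_3·σ_3 + 2h_3·σ_4 = 6(S'(4) - Δ_3) = -36.
Hence σ_0 = -209/93, σ_1 = 418/93, σ_2 = -173/93, σ_3 = 481/93, σ_4 = -2155/186.
On [1, 2], with S_2(x) = a_2 + b_2·(x - 1) + c_2·(x - 1)² + d_2·(x - 1)³: c_2 = σ_2/2 = -173/186, d_2 = (σ_3 - σ_2)/(6h_2) = 109/93, b_2 = Δ_2 - h_2(2σ_2 + σ_3)/6 = -15/62.

1.1720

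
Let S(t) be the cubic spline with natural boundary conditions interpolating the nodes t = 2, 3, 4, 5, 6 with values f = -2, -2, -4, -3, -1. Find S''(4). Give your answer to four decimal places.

With m_i denoting the second derivative at x_i, h_i = 1, 1, 1, 1, and Δ_i = (y_(i+1) − y_i)/h_i = 0, -2, 1, 2:
  1·m_0 + 4·m_1 + 1·m_2 = 6(Δ_1 - Δ_0) = -12
  1·m_1 + 4·m_2 + 1·m_3 = 6(Δ_2 - Δ_1) = 18
  1·m_2 + 4·m_3 + 1·m_4 = 6(Δ_3 - Δ_2) = 6
Natural end conditions: m_0 = m_4 = 0.
Hence m_0 = 0, m_1 = -123/28, m_2 = 39/7, m_3 = 3/28, m_4 = 0.

5.5714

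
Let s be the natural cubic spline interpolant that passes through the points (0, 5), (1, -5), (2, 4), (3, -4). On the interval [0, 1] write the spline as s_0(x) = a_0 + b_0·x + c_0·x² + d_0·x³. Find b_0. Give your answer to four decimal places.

-16.2000

Put M_i = s'' at the i-th knot. Here h = (1, 1, 1) and Δ = (-10, 9, -8), so the interior equations h_(i-1)·M_(i-1) + 2(h_(i-1)+h_i)·M_i + h_i·M_(i+1) = 6(Δ_i − Δ_(i-1)) read
  1·M_0 + 4·M_1 + 1·M_2 = 6(Δ_1 - Δ_0) = 114
  1·M_1 + 4·M_2 + 1·M_3 = 6(Δ_2 - Δ_1) = -102
Natural end conditions: M_0 = M_3 = 0.
Hence M_0 = 0, M_1 = 186/5, M_2 = -174/5, M_3 = 0.
On [0, 1], with s_0(x) = a_0 + b_0·x + c_0·x² + d_0·x³: c_0 = M_0/2 = 0, d_0 = (M_1 - M_0)/(6h_0) = 31/5, b_0 = Δ_0 - h_0(2M_0 + M_1)/6 = -81/5.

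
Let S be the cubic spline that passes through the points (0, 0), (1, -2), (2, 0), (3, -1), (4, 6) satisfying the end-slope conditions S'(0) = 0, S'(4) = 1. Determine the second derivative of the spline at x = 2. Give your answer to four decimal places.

Let σ_i = S''(x_i). Step sizes h_i = 1, 1, 1, 1; slopes of the chords Δ_i = (y_(i+1) - y_i)/h_i = -2, 2, -1, 7.
  1·σ_0 + 4·σ_1 + 1·σ_2 = 6(Δ_1 - Δ_0) = 24
  1·σ_1 + 4·σ_2 + 1·σ_3 = 6(Δ_2 - Δ_1) = -18
  1·σ_2 + 4·σ_3 + 1·σ_4 = 6(Δ_3 - Δ_2) = 48
Clamped end conditions give two more equations: 2h_0·σ_0 + h_0·σ_1 = 6(Δ_0 - S'(0)) = -12 and h_3·σ_3 + 2h_3·σ_4 = 6(S'(4) - Δ_3) = -36.
Forward elimination and back-substitution give σ_0 = -341/28, σ_1 = 173/14, σ_2 = -53/4, σ_3 = 317/14, σ_4 = -821/28.

-13.2500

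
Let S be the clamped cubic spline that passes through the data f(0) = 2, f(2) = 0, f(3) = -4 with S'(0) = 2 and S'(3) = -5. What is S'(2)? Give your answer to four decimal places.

Put σ_i = S'' at the i-th knot. Here h = (2, 1) and Δ = (-1, -4), so the interior equations h_(i-1)·σ_(i-1) + 2(h_(i-1)+h_i)·σ_i + h_i·σ_(i+1) = 6(Δ_i − Δ_(i-1)) read
  2·σ_0 + 6·σ_1 + 1·σ_2 = 6(Δ_1 - Δ_0) = -18
Clamped end conditions give two more equations: 2h_0·σ_0 + h_0·σ_1 = 6(Δ_0 - S'(0)) = -18 and h_1·σ_1 + 2h_1·σ_2 = 6(S'(3) - Δ_1) = -6.
Hence σ_0 = -23/6, σ_1 = -4/3, σ_2 = -7/3.
On [2, 3], S'(t) = b_1 + 2c_1·(t - 2) + 3d_1·(t - 2)² with b_1 = Δ_1 - h_1(2σ_1 + σ_2)/6 = -19/6, c_1 = σ_1/2 = -2/3, d_1 = (σ_2 - σ_1)/(6h_1) = -1/6. So S'(2) = -19/6.

-3.1667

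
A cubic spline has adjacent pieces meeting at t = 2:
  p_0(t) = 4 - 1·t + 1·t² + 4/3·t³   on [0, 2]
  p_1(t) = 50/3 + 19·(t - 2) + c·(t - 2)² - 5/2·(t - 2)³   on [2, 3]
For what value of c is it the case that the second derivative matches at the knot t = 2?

p_0''(t) = 2 + 8·t, so p_0''(2) = 18. On the right, p_1''(2) = 2c, so c = 9.

9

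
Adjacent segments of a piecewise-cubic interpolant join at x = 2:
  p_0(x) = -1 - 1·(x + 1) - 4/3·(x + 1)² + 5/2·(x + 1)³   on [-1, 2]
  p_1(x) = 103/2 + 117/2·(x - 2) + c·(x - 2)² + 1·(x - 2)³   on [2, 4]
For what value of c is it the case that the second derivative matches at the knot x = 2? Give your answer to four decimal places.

21.1667

p_0''(x) = -8/3 + 15·(x + 1), so p_0''(2) = 127/3. On the right, p_1''(2) = 2c, so c = 127/6.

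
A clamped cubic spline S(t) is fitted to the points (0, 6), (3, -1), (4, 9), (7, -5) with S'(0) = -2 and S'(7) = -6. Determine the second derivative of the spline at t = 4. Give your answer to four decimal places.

-15.0545

Let m_i = S''(x_i). Step sizes h_i = 3, 1, 3; slopes of the chords Δ_i = (y_(i+1) - y_i)/h_i = -7/3, 10, -14/3.
  3·m_0 + 8·m_1 + 1·m_2 = 6(Δ_1 - Δ_0) = 74
  1·m_1 + 8·m_2 + 3·m_3 = 6(Δ_2 - Δ_1) = -88
Clamped end conditions give two more equations: 2h_0·m_0 + h_0·m_1 = 6(Δ_0 - S'(0)) = -2 and h_2·m_2 + 2h_2·m_3 = 6(S'(7) - Δ_2) = -8.
Forward elimination and back-substitution give m_0 = -1198/165, m_1 = 762/55, m_2 = -828/55, m_3 = 1022/165.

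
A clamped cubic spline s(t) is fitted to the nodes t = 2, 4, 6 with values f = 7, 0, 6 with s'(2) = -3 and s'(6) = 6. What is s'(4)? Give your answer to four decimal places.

Put σ_i = s'' at the i-th knot. Here h = (2, 2) and Δ = (-7/2, 3), so the interior equations h_(i-1)·σ_(i-1) + 2(h_(i-1)+h_i)·σ_i + h_i·σ_(i+1) = 6(Δ_i − Δ_(i-1)) read
  2·σ_0 + 8·σ_1 + 2·σ_2 = 6(Δ_1 - Δ_0) = 39
Clamped end conditions give two more equations: 2h_0·σ_0 + h_0·σ_1 = 6(Δ_0 - s'(2)) = -3 and h_1·σ_1 + 2h_1·σ_2 = 6(s'(6) - Δ_1) = 18.
Solving the tridiagonal system: σ_0 = -27/8, σ_1 = 21/4, σ_2 = 15/8.
On [4, 6], s'(t) = b_1 + 2c_1·(t - 4) + 3d_1·(t - 4)² with b_1 = Δ_1 - h_1(2σ_1 + σ_2)/6 = -9/8, c_1 = σ_1/2 = 21/8, d_1 = (σ_2 - σ_1)/(6h_1) = -9/32. So s'(4) = -9/8.

-1.1250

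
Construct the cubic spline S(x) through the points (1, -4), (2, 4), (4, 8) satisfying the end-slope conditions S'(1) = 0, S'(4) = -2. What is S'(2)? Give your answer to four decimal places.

Write M_i for S''(x_i). With h_i = 1, 2 and divided differences Δ_i = 8, 2, the continuity of S' gives the tridiagonal system
  1·M_0 + 6·M_1 + 2·M_2 = 6(Δ_1 - Δ_0) = -36
Clamped end conditions give two more equations: 2h_0·M_0 + h_0·M_1 = 6(Δ_0 - S'(1)) = 48 and h_1·M_1 + 2h_1·M_2 = 6(S'(4) - Δ_1) = -24.
Hence M_0 = 88/3, M_1 = -32/3, M_2 = -2/3.
On [2, 4], S'(x) = b_1 + 2c_1·(x - 2) + 3d_1·(x - 2)² with b_1 = Δ_1 - h_1(2M_1 + M_2)/6 = 28/3, c_1 = M_1/2 = -16/3, d_1 = (M_2 - M_1)/(6h_1) = 5/6. So S'(2) = 28/3.

9.3333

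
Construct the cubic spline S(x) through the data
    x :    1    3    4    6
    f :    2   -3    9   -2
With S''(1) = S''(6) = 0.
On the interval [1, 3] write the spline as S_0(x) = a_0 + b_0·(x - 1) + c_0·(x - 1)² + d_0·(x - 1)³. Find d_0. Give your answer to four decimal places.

1.4929

With σ_i denoting the second derivative at x_i, h_i = 2, 1, 2, and Δ_i = (y_(i+1) − y_i)/h_i = -5/2, 12, -11/2:
  2·σ_0 + 6·σ_1 + 1·σ_2 = 6(Δ_1 - Δ_0) = 87
  1·σ_1 + 6·σ_2 + 2·σ_3 = 6(Δ_2 - Δ_1) = -105
Natural end conditions: σ_0 = σ_3 = 0.
Solving the tridiagonal system: σ_0 = 0, σ_1 = 627/35, σ_2 = -717/35, σ_3 = 0.
On [1, 3], with S_0(x) = a_0 + b_0·(x - 1) + c_0·(x - 1)² + d_0·(x - 1)³: c_0 = σ_0/2 = 0, d_0 = (σ_1 - σ_0)/(6h_0) = 209/140, b_0 = Δ_0 - h_0(2σ_0 + σ_1)/6 = -593/70.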